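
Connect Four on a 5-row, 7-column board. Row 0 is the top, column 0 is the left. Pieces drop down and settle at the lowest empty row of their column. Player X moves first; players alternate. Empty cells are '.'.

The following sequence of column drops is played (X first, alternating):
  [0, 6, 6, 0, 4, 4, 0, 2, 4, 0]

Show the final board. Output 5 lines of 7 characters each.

Move 1: X drops in col 0, lands at row 4
Move 2: O drops in col 6, lands at row 4
Move 3: X drops in col 6, lands at row 3
Move 4: O drops in col 0, lands at row 3
Move 5: X drops in col 4, lands at row 4
Move 6: O drops in col 4, lands at row 3
Move 7: X drops in col 0, lands at row 2
Move 8: O drops in col 2, lands at row 4
Move 9: X drops in col 4, lands at row 2
Move 10: O drops in col 0, lands at row 1

Answer: .......
O......
X...X..
O...O.X
X.O.X.O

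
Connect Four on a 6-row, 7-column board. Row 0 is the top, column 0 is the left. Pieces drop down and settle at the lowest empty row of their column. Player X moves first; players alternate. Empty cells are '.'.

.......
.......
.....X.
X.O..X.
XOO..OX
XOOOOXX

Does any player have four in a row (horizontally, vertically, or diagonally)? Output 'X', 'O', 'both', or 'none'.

O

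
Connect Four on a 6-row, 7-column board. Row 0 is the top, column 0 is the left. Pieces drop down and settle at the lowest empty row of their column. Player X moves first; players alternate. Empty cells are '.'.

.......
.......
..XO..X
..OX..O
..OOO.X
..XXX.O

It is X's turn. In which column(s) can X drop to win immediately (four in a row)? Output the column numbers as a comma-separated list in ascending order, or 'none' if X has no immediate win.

col 0: drop X → no win
col 1: drop X → WIN!
col 2: drop X → no win
col 3: drop X → no win
col 4: drop X → no win
col 5: drop X → WIN!
col 6: drop X → no win

Answer: 1,5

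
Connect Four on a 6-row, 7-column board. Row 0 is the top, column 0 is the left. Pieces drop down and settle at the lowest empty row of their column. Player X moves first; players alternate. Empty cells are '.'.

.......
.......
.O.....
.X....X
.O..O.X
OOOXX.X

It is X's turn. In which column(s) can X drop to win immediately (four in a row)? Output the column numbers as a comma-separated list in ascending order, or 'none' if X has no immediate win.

col 0: drop X → no win
col 1: drop X → no win
col 2: drop X → no win
col 3: drop X → no win
col 4: drop X → no win
col 5: drop X → WIN!
col 6: drop X → WIN!

Answer: 5,6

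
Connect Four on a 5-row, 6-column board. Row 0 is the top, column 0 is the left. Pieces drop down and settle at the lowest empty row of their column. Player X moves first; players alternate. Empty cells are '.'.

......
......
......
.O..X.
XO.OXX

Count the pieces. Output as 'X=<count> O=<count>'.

X=4 O=3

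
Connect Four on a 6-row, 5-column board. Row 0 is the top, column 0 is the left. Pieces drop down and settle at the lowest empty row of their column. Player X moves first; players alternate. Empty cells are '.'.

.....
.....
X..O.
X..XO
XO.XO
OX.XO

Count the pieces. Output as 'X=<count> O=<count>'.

X=7 O=6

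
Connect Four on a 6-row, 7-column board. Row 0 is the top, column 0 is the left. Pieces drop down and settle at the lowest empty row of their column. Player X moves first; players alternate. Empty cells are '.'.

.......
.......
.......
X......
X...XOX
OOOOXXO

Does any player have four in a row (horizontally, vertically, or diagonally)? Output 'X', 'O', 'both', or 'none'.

O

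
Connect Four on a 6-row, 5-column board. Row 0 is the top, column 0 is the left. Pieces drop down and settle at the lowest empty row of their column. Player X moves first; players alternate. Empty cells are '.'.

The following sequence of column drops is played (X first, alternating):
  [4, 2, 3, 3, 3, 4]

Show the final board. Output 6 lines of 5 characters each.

Answer: .....
.....
.....
...X.
...OO
..OXX

Derivation:
Move 1: X drops in col 4, lands at row 5
Move 2: O drops in col 2, lands at row 5
Move 3: X drops in col 3, lands at row 5
Move 4: O drops in col 3, lands at row 4
Move 5: X drops in col 3, lands at row 3
Move 6: O drops in col 4, lands at row 4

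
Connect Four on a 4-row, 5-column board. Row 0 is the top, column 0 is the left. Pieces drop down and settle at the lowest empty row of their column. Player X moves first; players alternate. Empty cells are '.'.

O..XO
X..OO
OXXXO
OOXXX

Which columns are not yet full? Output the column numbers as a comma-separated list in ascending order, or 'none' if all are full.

Answer: 1,2

Derivation:
col 0: top cell = 'O' → FULL
col 1: top cell = '.' → open
col 2: top cell = '.' → open
col 3: top cell = 'X' → FULL
col 4: top cell = 'O' → FULL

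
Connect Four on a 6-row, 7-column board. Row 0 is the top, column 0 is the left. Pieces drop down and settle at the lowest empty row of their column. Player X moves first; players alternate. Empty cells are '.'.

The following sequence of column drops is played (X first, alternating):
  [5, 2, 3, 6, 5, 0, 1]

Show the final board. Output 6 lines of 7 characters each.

Move 1: X drops in col 5, lands at row 5
Move 2: O drops in col 2, lands at row 5
Move 3: X drops in col 3, lands at row 5
Move 4: O drops in col 6, lands at row 5
Move 5: X drops in col 5, lands at row 4
Move 6: O drops in col 0, lands at row 5
Move 7: X drops in col 1, lands at row 5

Answer: .......
.......
.......
.......
.....X.
OXOX.XO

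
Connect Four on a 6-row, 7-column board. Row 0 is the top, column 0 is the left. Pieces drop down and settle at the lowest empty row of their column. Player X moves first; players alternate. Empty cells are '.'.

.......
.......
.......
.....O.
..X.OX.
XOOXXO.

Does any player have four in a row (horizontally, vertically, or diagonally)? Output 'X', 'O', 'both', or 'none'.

none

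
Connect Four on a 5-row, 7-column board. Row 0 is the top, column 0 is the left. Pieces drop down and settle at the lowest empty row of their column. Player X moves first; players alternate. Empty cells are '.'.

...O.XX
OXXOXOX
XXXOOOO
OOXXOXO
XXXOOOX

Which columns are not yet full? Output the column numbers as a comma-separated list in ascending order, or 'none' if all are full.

col 0: top cell = '.' → open
col 1: top cell = '.' → open
col 2: top cell = '.' → open
col 3: top cell = 'O' → FULL
col 4: top cell = '.' → open
col 5: top cell = 'X' → FULL
col 6: top cell = 'X' → FULL

Answer: 0,1,2,4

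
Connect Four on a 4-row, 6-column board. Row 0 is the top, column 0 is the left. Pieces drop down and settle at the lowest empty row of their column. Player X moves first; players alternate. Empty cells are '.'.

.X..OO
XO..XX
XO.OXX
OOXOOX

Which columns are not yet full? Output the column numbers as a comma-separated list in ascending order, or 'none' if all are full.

col 0: top cell = '.' → open
col 1: top cell = 'X' → FULL
col 2: top cell = '.' → open
col 3: top cell = '.' → open
col 4: top cell = 'O' → FULL
col 5: top cell = 'O' → FULL

Answer: 0,2,3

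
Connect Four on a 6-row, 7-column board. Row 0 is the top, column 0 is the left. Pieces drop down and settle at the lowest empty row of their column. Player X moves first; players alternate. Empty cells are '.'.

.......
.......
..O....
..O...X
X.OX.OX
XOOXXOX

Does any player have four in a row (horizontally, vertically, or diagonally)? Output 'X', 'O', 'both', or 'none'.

O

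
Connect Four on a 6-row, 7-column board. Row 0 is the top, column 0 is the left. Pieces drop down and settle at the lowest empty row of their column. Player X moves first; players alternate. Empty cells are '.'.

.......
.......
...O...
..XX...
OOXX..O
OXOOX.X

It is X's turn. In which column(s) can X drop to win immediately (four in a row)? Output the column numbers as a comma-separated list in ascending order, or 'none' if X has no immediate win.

col 0: drop X → no win
col 1: drop X → no win
col 2: drop X → no win
col 3: drop X → no win
col 4: drop X → no win
col 5: drop X → no win
col 6: drop X → no win

Answer: none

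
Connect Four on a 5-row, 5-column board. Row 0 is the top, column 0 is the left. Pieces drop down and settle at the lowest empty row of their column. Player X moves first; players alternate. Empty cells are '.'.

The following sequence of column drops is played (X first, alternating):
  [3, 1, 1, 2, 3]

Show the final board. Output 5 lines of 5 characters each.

Answer: .....
.....
.....
.X.X.
.OOX.

Derivation:
Move 1: X drops in col 3, lands at row 4
Move 2: O drops in col 1, lands at row 4
Move 3: X drops in col 1, lands at row 3
Move 4: O drops in col 2, lands at row 4
Move 5: X drops in col 3, lands at row 3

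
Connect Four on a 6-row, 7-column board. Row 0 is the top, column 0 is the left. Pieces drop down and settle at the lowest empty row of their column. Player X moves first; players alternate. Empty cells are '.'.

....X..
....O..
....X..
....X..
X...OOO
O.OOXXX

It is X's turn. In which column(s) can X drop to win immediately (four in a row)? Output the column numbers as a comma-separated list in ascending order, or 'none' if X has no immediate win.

Answer: none

Derivation:
col 0: drop X → no win
col 1: drop X → no win
col 2: drop X → no win
col 3: drop X → no win
col 5: drop X → no win
col 6: drop X → no win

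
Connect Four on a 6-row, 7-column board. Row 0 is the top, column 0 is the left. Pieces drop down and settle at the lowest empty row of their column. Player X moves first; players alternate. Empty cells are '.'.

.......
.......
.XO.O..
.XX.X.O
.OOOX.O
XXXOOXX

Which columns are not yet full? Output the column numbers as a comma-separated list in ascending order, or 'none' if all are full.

Answer: 0,1,2,3,4,5,6

Derivation:
col 0: top cell = '.' → open
col 1: top cell = '.' → open
col 2: top cell = '.' → open
col 3: top cell = '.' → open
col 4: top cell = '.' → open
col 5: top cell = '.' → open
col 6: top cell = '.' → open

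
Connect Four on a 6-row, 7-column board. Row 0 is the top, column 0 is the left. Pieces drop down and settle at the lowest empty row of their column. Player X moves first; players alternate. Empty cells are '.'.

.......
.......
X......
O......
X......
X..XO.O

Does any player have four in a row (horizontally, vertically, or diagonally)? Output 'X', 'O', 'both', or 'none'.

none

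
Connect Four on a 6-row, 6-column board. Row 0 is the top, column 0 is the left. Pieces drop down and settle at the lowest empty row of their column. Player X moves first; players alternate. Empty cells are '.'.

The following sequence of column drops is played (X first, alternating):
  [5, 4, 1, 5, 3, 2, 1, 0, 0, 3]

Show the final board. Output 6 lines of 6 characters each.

Move 1: X drops in col 5, lands at row 5
Move 2: O drops in col 4, lands at row 5
Move 3: X drops in col 1, lands at row 5
Move 4: O drops in col 5, lands at row 4
Move 5: X drops in col 3, lands at row 5
Move 6: O drops in col 2, lands at row 5
Move 7: X drops in col 1, lands at row 4
Move 8: O drops in col 0, lands at row 5
Move 9: X drops in col 0, lands at row 4
Move 10: O drops in col 3, lands at row 4

Answer: ......
......
......
......
XX.O.O
OXOXOX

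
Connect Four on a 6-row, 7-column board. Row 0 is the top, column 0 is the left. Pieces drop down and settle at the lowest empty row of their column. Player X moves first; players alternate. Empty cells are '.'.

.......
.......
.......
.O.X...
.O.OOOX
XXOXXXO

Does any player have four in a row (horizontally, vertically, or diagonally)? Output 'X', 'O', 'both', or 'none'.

none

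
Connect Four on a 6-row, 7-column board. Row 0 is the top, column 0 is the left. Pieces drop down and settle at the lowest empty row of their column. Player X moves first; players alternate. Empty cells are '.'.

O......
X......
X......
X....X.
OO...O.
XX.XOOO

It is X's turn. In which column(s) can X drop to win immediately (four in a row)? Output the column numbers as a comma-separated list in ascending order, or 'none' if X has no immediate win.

col 1: drop X → no win
col 2: drop X → WIN!
col 3: drop X → no win
col 4: drop X → no win
col 5: drop X → no win
col 6: drop X → no win

Answer: 2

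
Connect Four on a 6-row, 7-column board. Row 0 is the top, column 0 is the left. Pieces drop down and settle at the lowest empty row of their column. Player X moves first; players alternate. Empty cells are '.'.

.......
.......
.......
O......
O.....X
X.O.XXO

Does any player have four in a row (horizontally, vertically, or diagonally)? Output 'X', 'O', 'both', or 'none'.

none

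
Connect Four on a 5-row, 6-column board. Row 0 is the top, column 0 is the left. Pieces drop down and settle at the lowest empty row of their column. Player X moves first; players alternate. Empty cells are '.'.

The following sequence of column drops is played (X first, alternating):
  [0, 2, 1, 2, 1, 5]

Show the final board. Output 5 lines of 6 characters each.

Answer: ......
......
......
.XO...
XXO..O

Derivation:
Move 1: X drops in col 0, lands at row 4
Move 2: O drops in col 2, lands at row 4
Move 3: X drops in col 1, lands at row 4
Move 4: O drops in col 2, lands at row 3
Move 5: X drops in col 1, lands at row 3
Move 6: O drops in col 5, lands at row 4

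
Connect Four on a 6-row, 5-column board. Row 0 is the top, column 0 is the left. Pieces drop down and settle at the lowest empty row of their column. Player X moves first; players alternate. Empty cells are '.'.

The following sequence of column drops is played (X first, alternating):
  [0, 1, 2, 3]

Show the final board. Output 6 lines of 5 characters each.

Answer: .....
.....
.....
.....
.....
XOXO.

Derivation:
Move 1: X drops in col 0, lands at row 5
Move 2: O drops in col 1, lands at row 5
Move 3: X drops in col 2, lands at row 5
Move 4: O drops in col 3, lands at row 5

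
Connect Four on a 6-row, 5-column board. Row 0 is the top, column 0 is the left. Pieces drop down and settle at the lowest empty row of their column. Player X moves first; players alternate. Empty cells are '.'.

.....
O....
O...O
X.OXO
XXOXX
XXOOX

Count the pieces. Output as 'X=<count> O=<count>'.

X=9 O=8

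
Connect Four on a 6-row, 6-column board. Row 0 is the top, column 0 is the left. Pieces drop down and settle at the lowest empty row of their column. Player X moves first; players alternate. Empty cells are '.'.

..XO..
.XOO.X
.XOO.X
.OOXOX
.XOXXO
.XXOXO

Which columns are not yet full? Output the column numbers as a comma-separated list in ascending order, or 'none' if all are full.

col 0: top cell = '.' → open
col 1: top cell = '.' → open
col 2: top cell = 'X' → FULL
col 3: top cell = 'O' → FULL
col 4: top cell = '.' → open
col 5: top cell = '.' → open

Answer: 0,1,4,5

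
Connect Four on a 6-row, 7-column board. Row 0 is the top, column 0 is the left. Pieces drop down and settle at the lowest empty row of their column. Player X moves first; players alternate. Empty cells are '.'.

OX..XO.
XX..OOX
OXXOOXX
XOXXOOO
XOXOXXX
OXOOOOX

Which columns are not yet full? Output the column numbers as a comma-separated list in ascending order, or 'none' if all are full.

col 0: top cell = 'O' → FULL
col 1: top cell = 'X' → FULL
col 2: top cell = '.' → open
col 3: top cell = '.' → open
col 4: top cell = 'X' → FULL
col 5: top cell = 'O' → FULL
col 6: top cell = '.' → open

Answer: 2,3,6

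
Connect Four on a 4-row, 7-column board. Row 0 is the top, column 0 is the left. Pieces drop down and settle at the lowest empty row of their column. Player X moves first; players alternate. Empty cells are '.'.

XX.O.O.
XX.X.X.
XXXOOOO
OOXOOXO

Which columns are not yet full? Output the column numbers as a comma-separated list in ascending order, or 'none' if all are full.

Answer: 2,4,6

Derivation:
col 0: top cell = 'X' → FULL
col 1: top cell = 'X' → FULL
col 2: top cell = '.' → open
col 3: top cell = 'O' → FULL
col 4: top cell = '.' → open
col 5: top cell = 'O' → FULL
col 6: top cell = '.' → open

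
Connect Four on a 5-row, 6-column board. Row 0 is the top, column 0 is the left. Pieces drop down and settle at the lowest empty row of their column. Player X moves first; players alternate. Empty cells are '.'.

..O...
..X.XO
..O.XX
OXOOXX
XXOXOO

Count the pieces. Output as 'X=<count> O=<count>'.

X=10 O=9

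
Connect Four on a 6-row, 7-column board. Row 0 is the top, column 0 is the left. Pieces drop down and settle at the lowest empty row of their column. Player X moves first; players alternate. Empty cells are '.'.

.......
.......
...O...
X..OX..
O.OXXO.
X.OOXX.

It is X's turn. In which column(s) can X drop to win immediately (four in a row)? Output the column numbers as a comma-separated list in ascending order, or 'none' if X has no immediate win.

Answer: 4

Derivation:
col 0: drop X → no win
col 1: drop X → no win
col 2: drop X → no win
col 3: drop X → no win
col 4: drop X → WIN!
col 5: drop X → no win
col 6: drop X → no win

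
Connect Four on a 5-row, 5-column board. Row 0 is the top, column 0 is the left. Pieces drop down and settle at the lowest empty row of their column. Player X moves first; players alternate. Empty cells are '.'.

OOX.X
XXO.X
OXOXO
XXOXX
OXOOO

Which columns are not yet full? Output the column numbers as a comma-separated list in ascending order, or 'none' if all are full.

Answer: 3

Derivation:
col 0: top cell = 'O' → FULL
col 1: top cell = 'O' → FULL
col 2: top cell = 'X' → FULL
col 3: top cell = '.' → open
col 4: top cell = 'X' → FULL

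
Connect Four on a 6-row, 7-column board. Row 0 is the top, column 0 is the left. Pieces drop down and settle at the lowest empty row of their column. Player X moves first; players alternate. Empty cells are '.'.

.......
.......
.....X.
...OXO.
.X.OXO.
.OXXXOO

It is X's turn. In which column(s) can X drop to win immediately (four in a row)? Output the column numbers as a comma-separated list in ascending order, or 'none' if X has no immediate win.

Answer: 4

Derivation:
col 0: drop X → no win
col 1: drop X → no win
col 2: drop X → no win
col 3: drop X → no win
col 4: drop X → WIN!
col 5: drop X → no win
col 6: drop X → no win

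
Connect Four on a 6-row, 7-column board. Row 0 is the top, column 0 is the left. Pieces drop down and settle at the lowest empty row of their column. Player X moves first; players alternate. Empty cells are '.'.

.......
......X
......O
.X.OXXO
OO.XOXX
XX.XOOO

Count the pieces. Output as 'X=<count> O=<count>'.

X=10 O=9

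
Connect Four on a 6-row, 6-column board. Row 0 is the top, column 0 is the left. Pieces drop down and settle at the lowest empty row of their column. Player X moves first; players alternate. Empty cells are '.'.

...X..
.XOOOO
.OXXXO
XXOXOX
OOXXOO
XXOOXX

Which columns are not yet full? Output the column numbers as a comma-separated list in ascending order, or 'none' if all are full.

Answer: 0,1,2,4,5

Derivation:
col 0: top cell = '.' → open
col 1: top cell = '.' → open
col 2: top cell = '.' → open
col 3: top cell = 'X' → FULL
col 4: top cell = '.' → open
col 5: top cell = '.' → open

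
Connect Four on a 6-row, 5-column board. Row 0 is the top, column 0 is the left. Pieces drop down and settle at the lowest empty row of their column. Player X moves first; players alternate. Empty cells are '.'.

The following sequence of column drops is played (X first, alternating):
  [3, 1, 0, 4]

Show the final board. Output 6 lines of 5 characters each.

Answer: .....
.....
.....
.....
.....
XO.XO

Derivation:
Move 1: X drops in col 3, lands at row 5
Move 2: O drops in col 1, lands at row 5
Move 3: X drops in col 0, lands at row 5
Move 4: O drops in col 4, lands at row 5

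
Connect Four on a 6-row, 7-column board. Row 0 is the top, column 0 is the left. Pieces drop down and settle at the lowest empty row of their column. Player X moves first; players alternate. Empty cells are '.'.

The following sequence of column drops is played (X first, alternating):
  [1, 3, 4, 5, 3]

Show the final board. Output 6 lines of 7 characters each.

Move 1: X drops in col 1, lands at row 5
Move 2: O drops in col 3, lands at row 5
Move 3: X drops in col 4, lands at row 5
Move 4: O drops in col 5, lands at row 5
Move 5: X drops in col 3, lands at row 4

Answer: .......
.......
.......
.......
...X...
.X.OXO.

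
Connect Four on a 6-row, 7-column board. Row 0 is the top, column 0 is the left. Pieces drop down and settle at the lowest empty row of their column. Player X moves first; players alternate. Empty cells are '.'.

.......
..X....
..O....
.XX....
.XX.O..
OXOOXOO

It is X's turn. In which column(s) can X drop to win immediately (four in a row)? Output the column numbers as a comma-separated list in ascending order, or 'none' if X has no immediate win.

col 0: drop X → no win
col 1: drop X → WIN!
col 2: drop X → no win
col 3: drop X → no win
col 4: drop X → no win
col 5: drop X → no win
col 6: drop X → no win

Answer: 1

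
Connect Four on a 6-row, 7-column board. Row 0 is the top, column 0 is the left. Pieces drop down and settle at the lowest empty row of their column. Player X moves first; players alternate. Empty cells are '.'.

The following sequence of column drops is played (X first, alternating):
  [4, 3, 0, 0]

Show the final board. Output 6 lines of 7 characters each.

Move 1: X drops in col 4, lands at row 5
Move 2: O drops in col 3, lands at row 5
Move 3: X drops in col 0, lands at row 5
Move 4: O drops in col 0, lands at row 4

Answer: .......
.......
.......
.......
O......
X..OX..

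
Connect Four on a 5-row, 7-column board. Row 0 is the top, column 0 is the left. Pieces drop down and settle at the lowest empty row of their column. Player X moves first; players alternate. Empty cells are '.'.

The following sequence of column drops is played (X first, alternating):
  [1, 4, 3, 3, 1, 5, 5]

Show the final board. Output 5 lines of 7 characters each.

Move 1: X drops in col 1, lands at row 4
Move 2: O drops in col 4, lands at row 4
Move 3: X drops in col 3, lands at row 4
Move 4: O drops in col 3, lands at row 3
Move 5: X drops in col 1, lands at row 3
Move 6: O drops in col 5, lands at row 4
Move 7: X drops in col 5, lands at row 3

Answer: .......
.......
.......
.X.O.X.
.X.XOO.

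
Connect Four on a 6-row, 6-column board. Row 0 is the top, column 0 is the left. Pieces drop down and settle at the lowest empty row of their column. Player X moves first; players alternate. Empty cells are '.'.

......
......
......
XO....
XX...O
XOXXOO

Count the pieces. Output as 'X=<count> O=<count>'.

X=6 O=5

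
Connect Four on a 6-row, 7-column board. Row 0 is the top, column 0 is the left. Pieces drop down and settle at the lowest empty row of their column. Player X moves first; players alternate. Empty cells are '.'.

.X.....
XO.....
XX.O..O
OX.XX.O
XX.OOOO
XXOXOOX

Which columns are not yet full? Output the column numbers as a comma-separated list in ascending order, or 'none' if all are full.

Answer: 0,2,3,4,5,6

Derivation:
col 0: top cell = '.' → open
col 1: top cell = 'X' → FULL
col 2: top cell = '.' → open
col 3: top cell = '.' → open
col 4: top cell = '.' → open
col 5: top cell = '.' → open
col 6: top cell = '.' → open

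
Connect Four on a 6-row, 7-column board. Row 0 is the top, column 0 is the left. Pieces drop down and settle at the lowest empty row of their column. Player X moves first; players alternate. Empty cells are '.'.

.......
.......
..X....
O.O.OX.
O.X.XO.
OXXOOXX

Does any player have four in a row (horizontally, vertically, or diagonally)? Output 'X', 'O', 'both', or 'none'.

none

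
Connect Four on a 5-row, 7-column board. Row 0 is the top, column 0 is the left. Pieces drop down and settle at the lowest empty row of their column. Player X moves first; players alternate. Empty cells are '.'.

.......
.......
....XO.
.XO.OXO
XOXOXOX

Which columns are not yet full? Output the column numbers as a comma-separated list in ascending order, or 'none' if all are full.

col 0: top cell = '.' → open
col 1: top cell = '.' → open
col 2: top cell = '.' → open
col 3: top cell = '.' → open
col 4: top cell = '.' → open
col 5: top cell = '.' → open
col 6: top cell = '.' → open

Answer: 0,1,2,3,4,5,6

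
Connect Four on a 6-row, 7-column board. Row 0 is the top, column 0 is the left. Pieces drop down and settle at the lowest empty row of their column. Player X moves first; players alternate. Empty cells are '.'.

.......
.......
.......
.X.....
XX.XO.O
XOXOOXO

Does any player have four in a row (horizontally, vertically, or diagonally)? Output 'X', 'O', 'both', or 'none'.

none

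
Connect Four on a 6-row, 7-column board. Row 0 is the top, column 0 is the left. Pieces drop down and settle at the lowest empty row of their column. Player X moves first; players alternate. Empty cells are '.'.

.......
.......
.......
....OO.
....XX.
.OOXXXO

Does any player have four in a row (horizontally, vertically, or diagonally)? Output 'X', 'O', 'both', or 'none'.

none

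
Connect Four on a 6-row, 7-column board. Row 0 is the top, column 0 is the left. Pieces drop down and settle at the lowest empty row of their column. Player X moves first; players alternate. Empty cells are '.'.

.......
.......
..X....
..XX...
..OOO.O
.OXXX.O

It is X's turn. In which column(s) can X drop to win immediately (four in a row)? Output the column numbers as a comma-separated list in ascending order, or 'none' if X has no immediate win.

col 0: drop X → no win
col 1: drop X → no win
col 2: drop X → no win
col 3: drop X → no win
col 4: drop X → no win
col 5: drop X → WIN!
col 6: drop X → no win

Answer: 5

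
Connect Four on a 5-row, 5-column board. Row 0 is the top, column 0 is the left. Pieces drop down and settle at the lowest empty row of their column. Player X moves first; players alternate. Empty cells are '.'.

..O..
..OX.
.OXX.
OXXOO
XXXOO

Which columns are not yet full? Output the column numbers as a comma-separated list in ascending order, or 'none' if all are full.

col 0: top cell = '.' → open
col 1: top cell = '.' → open
col 2: top cell = 'O' → FULL
col 3: top cell = '.' → open
col 4: top cell = '.' → open

Answer: 0,1,3,4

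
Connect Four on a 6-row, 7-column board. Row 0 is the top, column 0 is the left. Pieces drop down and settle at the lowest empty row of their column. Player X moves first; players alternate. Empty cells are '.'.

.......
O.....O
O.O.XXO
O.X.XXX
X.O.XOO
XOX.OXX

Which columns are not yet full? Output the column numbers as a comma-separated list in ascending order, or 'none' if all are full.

col 0: top cell = '.' → open
col 1: top cell = '.' → open
col 2: top cell = '.' → open
col 3: top cell = '.' → open
col 4: top cell = '.' → open
col 5: top cell = '.' → open
col 6: top cell = '.' → open

Answer: 0,1,2,3,4,5,6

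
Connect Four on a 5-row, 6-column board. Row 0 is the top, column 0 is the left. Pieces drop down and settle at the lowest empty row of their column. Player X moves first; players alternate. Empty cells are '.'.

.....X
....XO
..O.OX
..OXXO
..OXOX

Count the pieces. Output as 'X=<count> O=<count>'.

X=7 O=7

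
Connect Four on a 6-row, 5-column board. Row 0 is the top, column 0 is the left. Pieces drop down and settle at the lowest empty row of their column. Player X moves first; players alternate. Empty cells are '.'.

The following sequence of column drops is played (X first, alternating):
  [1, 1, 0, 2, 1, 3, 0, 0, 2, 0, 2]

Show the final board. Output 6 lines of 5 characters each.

Move 1: X drops in col 1, lands at row 5
Move 2: O drops in col 1, lands at row 4
Move 3: X drops in col 0, lands at row 5
Move 4: O drops in col 2, lands at row 5
Move 5: X drops in col 1, lands at row 3
Move 6: O drops in col 3, lands at row 5
Move 7: X drops in col 0, lands at row 4
Move 8: O drops in col 0, lands at row 3
Move 9: X drops in col 2, lands at row 4
Move 10: O drops in col 0, lands at row 2
Move 11: X drops in col 2, lands at row 3

Answer: .....
.....
O....
OXX..
XOX..
XXOO.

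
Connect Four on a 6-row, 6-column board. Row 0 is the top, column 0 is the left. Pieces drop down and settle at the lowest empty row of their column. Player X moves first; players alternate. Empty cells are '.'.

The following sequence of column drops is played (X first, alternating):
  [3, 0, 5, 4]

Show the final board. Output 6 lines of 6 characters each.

Move 1: X drops in col 3, lands at row 5
Move 2: O drops in col 0, lands at row 5
Move 3: X drops in col 5, lands at row 5
Move 4: O drops in col 4, lands at row 5

Answer: ......
......
......
......
......
O..XOX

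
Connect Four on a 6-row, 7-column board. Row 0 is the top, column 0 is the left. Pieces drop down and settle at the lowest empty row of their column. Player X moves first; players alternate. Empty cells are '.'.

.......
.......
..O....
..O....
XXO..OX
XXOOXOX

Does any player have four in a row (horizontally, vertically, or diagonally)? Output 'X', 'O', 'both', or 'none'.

O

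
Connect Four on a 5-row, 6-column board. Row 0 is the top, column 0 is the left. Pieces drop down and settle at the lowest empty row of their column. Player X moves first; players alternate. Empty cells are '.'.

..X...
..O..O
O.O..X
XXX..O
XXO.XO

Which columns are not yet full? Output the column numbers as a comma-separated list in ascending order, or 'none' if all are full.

col 0: top cell = '.' → open
col 1: top cell = '.' → open
col 2: top cell = 'X' → FULL
col 3: top cell = '.' → open
col 4: top cell = '.' → open
col 5: top cell = '.' → open

Answer: 0,1,3,4,5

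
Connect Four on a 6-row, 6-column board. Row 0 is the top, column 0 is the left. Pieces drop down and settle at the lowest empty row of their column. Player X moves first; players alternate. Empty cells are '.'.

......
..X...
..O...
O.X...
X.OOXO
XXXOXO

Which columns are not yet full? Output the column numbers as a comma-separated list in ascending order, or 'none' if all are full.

Answer: 0,1,2,3,4,5

Derivation:
col 0: top cell = '.' → open
col 1: top cell = '.' → open
col 2: top cell = '.' → open
col 3: top cell = '.' → open
col 4: top cell = '.' → open
col 5: top cell = '.' → open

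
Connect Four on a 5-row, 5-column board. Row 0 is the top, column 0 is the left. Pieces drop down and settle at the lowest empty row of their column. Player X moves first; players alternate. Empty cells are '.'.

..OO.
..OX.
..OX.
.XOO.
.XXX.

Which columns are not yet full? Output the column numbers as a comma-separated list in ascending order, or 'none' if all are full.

col 0: top cell = '.' → open
col 1: top cell = '.' → open
col 2: top cell = 'O' → FULL
col 3: top cell = 'O' → FULL
col 4: top cell = '.' → open

Answer: 0,1,4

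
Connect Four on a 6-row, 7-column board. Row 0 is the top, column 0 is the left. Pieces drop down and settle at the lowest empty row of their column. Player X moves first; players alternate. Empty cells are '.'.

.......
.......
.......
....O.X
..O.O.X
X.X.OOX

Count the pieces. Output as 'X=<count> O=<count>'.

X=5 O=5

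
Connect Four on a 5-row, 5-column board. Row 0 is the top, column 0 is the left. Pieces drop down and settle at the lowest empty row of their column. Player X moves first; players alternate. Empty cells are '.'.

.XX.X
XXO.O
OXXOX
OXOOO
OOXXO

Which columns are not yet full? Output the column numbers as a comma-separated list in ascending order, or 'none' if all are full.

col 0: top cell = '.' → open
col 1: top cell = 'X' → FULL
col 2: top cell = 'X' → FULL
col 3: top cell = '.' → open
col 4: top cell = 'X' → FULL

Answer: 0,3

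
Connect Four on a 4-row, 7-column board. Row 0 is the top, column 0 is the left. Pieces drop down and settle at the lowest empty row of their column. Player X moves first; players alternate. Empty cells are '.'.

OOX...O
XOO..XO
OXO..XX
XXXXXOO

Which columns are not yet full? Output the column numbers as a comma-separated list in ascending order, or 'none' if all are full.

Answer: 3,4,5

Derivation:
col 0: top cell = 'O' → FULL
col 1: top cell = 'O' → FULL
col 2: top cell = 'X' → FULL
col 3: top cell = '.' → open
col 4: top cell = '.' → open
col 5: top cell = '.' → open
col 6: top cell = 'O' → FULL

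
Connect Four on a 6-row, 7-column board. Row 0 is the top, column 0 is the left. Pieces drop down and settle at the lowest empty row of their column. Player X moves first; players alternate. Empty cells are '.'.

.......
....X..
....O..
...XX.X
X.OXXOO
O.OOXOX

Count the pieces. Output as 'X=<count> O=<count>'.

X=9 O=8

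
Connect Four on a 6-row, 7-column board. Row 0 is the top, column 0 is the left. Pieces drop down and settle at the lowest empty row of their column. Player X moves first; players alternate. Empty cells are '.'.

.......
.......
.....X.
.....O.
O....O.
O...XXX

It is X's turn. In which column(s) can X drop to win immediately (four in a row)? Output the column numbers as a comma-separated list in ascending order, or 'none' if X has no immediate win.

Answer: 3

Derivation:
col 0: drop X → no win
col 1: drop X → no win
col 2: drop X → no win
col 3: drop X → WIN!
col 4: drop X → no win
col 5: drop X → no win
col 6: drop X → no win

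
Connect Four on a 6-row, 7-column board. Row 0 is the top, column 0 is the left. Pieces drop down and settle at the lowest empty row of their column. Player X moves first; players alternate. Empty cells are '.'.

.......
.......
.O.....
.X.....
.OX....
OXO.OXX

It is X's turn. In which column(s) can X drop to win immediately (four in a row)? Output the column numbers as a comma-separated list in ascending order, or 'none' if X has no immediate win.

col 0: drop X → no win
col 1: drop X → no win
col 2: drop X → no win
col 3: drop X → no win
col 4: drop X → no win
col 5: drop X → no win
col 6: drop X → no win

Answer: none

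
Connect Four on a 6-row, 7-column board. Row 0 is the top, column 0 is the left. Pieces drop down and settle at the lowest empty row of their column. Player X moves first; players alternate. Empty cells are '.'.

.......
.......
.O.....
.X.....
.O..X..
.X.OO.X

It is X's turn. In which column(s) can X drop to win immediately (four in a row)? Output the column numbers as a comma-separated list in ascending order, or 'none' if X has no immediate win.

Answer: none

Derivation:
col 0: drop X → no win
col 1: drop X → no win
col 2: drop X → no win
col 3: drop X → no win
col 4: drop X → no win
col 5: drop X → no win
col 6: drop X → no win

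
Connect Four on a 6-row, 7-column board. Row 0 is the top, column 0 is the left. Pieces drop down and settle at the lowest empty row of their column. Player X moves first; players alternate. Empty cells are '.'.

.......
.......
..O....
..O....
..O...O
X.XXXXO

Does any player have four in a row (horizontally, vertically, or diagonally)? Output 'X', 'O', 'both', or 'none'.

X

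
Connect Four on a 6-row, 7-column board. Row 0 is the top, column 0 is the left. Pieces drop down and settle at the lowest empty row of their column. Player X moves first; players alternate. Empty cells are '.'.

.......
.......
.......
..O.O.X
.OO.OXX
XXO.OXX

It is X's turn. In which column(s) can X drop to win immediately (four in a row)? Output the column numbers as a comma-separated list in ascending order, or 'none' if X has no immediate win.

Answer: 6

Derivation:
col 0: drop X → no win
col 1: drop X → no win
col 2: drop X → no win
col 3: drop X → no win
col 4: drop X → no win
col 5: drop X → no win
col 6: drop X → WIN!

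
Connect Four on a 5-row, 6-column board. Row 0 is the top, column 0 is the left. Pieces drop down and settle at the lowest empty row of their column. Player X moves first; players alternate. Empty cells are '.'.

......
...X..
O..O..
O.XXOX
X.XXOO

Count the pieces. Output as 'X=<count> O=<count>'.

X=7 O=6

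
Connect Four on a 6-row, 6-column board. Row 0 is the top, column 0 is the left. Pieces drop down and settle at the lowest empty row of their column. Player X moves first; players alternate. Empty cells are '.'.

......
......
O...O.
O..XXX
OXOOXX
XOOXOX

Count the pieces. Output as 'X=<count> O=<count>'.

X=9 O=9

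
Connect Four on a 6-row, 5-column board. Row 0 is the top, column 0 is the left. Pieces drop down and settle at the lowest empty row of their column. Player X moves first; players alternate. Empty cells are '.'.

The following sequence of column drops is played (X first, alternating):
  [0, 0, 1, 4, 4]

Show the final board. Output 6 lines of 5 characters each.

Answer: .....
.....
.....
.....
O...X
XX..O

Derivation:
Move 1: X drops in col 0, lands at row 5
Move 2: O drops in col 0, lands at row 4
Move 3: X drops in col 1, lands at row 5
Move 4: O drops in col 4, lands at row 5
Move 5: X drops in col 4, lands at row 4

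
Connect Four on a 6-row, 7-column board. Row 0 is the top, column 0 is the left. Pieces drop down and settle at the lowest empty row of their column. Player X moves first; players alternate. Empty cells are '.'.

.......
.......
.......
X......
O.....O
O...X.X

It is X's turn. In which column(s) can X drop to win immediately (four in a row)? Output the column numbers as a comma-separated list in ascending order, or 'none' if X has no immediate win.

col 0: drop X → no win
col 1: drop X → no win
col 2: drop X → no win
col 3: drop X → no win
col 4: drop X → no win
col 5: drop X → no win
col 6: drop X → no win

Answer: none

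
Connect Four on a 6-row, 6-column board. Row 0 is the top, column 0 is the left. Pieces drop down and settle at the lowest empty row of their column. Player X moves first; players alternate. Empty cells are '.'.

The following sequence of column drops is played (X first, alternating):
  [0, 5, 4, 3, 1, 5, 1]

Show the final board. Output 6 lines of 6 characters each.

Answer: ......
......
......
......
.X...O
XX.OXO

Derivation:
Move 1: X drops in col 0, lands at row 5
Move 2: O drops in col 5, lands at row 5
Move 3: X drops in col 4, lands at row 5
Move 4: O drops in col 3, lands at row 5
Move 5: X drops in col 1, lands at row 5
Move 6: O drops in col 5, lands at row 4
Move 7: X drops in col 1, lands at row 4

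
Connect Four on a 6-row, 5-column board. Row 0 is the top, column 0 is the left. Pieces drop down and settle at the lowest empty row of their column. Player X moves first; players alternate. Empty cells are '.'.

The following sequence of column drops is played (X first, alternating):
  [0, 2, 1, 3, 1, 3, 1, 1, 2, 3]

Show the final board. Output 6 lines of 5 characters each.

Move 1: X drops in col 0, lands at row 5
Move 2: O drops in col 2, lands at row 5
Move 3: X drops in col 1, lands at row 5
Move 4: O drops in col 3, lands at row 5
Move 5: X drops in col 1, lands at row 4
Move 6: O drops in col 3, lands at row 4
Move 7: X drops in col 1, lands at row 3
Move 8: O drops in col 1, lands at row 2
Move 9: X drops in col 2, lands at row 4
Move 10: O drops in col 3, lands at row 3

Answer: .....
.....
.O...
.X.O.
.XXO.
XXOO.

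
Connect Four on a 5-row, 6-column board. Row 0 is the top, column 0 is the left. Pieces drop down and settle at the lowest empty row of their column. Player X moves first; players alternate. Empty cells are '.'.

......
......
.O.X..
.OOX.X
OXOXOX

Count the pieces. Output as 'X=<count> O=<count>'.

X=6 O=6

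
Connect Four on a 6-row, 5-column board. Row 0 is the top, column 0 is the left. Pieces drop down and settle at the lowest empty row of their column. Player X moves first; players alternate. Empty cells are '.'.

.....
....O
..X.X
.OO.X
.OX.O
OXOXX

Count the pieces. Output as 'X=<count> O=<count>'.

X=7 O=7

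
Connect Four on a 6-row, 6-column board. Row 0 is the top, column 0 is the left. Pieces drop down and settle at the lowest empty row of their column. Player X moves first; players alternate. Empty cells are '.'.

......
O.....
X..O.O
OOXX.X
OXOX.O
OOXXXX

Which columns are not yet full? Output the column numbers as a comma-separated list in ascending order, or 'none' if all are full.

Answer: 0,1,2,3,4,5

Derivation:
col 0: top cell = '.' → open
col 1: top cell = '.' → open
col 2: top cell = '.' → open
col 3: top cell = '.' → open
col 4: top cell = '.' → open
col 5: top cell = '.' → open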